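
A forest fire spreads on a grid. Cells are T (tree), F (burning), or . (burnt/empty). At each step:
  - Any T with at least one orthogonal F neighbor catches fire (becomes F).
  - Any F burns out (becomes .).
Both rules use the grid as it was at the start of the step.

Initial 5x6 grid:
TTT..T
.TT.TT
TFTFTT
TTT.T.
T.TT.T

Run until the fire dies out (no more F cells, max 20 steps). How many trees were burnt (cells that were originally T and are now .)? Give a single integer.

Step 1: +5 fires, +2 burnt (F count now 5)
Step 2: +7 fires, +5 burnt (F count now 7)
Step 3: +5 fires, +7 burnt (F count now 5)
Step 4: +2 fires, +5 burnt (F count now 2)
Step 5: +0 fires, +2 burnt (F count now 0)
Fire out after step 5
Initially T: 20, now '.': 29
Total burnt (originally-T cells now '.'): 19

Answer: 19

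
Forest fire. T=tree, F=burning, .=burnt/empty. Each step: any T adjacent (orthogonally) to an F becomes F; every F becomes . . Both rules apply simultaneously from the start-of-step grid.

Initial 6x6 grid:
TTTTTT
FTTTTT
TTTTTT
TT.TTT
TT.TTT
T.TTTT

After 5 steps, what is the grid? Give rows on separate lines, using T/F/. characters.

Step 1: 3 trees catch fire, 1 burn out
  FTTTTT
  .FTTTT
  FTTTTT
  TT.TTT
  TT.TTT
  T.TTTT
Step 2: 4 trees catch fire, 3 burn out
  .FTTTT
  ..FTTT
  .FTTTT
  FT.TTT
  TT.TTT
  T.TTTT
Step 3: 5 trees catch fire, 4 burn out
  ..FTTT
  ...FTT
  ..FTTT
  .F.TTT
  FT.TTT
  T.TTTT
Step 4: 5 trees catch fire, 5 burn out
  ...FTT
  ....FT
  ...FTT
  ...TTT
  .F.TTT
  F.TTTT
Step 5: 4 trees catch fire, 5 burn out
  ....FT
  .....F
  ....FT
  ...FTT
  ...TTT
  ..TTTT

....FT
.....F
....FT
...FTT
...TTT
..TTTT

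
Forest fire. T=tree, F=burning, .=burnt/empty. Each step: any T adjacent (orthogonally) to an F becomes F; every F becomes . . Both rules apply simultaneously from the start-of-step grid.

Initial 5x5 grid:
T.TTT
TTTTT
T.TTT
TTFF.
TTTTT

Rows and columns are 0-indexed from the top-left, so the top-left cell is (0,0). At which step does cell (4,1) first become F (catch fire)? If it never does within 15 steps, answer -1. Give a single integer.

Step 1: cell (4,1)='T' (+5 fires, +2 burnt)
Step 2: cell (4,1)='F' (+6 fires, +5 burnt)
  -> target ignites at step 2
Step 3: cell (4,1)='.' (+6 fires, +6 burnt)
Step 4: cell (4,1)='.' (+2 fires, +6 burnt)
Step 5: cell (4,1)='.' (+1 fires, +2 burnt)
Step 6: cell (4,1)='.' (+0 fires, +1 burnt)
  fire out at step 6

2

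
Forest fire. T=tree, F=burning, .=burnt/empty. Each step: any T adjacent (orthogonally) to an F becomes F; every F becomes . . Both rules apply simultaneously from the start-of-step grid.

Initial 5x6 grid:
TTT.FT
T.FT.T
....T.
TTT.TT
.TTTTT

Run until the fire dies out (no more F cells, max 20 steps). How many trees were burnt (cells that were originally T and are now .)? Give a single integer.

Step 1: +3 fires, +2 burnt (F count now 3)
Step 2: +2 fires, +3 burnt (F count now 2)
Step 3: +1 fires, +2 burnt (F count now 1)
Step 4: +1 fires, +1 burnt (F count now 1)
Step 5: +0 fires, +1 burnt (F count now 0)
Fire out after step 5
Initially T: 18, now '.': 19
Total burnt (originally-T cells now '.'): 7

Answer: 7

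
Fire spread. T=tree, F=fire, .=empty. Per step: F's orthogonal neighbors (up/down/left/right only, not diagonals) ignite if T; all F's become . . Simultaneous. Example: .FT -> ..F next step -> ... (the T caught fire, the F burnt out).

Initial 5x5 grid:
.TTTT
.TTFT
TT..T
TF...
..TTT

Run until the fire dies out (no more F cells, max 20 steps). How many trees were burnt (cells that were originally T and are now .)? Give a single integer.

Step 1: +5 fires, +2 burnt (F count now 5)
Step 2: +5 fires, +5 burnt (F count now 5)
Step 3: +1 fires, +5 burnt (F count now 1)
Step 4: +0 fires, +1 burnt (F count now 0)
Fire out after step 4
Initially T: 14, now '.': 22
Total burnt (originally-T cells now '.'): 11

Answer: 11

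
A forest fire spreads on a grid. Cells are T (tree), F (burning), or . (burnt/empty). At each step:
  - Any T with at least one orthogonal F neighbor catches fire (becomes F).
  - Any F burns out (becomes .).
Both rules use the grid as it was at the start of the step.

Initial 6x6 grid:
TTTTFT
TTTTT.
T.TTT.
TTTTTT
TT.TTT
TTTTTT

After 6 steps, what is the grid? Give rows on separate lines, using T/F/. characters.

Step 1: 3 trees catch fire, 1 burn out
  TTTF.F
  TTTTF.
  T.TTT.
  TTTTTT
  TT.TTT
  TTTTTT
Step 2: 3 trees catch fire, 3 burn out
  TTF...
  TTTF..
  T.TTF.
  TTTTTT
  TT.TTT
  TTTTTT
Step 3: 4 trees catch fire, 3 burn out
  TF....
  TTF...
  T.TF..
  TTTTFT
  TT.TTT
  TTTTTT
Step 4: 6 trees catch fire, 4 burn out
  F.....
  TF....
  T.F...
  TTTF.F
  TT.TFT
  TTTTTT
Step 5: 5 trees catch fire, 6 burn out
  ......
  F.....
  T.....
  TTF...
  TT.F.F
  TTTTFT
Step 6: 4 trees catch fire, 5 burn out
  ......
  ......
  F.....
  TF....
  TT....
  TTTF.F

......
......
F.....
TF....
TT....
TTTF.F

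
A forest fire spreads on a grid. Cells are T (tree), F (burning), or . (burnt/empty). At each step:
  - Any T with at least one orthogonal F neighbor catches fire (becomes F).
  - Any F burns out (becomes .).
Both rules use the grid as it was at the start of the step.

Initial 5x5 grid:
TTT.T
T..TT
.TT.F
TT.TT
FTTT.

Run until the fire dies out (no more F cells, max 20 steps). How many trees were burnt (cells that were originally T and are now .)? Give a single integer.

Step 1: +4 fires, +2 burnt (F count now 4)
Step 2: +5 fires, +4 burnt (F count now 5)
Step 3: +2 fires, +5 burnt (F count now 2)
Step 4: +1 fires, +2 burnt (F count now 1)
Step 5: +0 fires, +1 burnt (F count now 0)
Fire out after step 5
Initially T: 16, now '.': 21
Total burnt (originally-T cells now '.'): 12

Answer: 12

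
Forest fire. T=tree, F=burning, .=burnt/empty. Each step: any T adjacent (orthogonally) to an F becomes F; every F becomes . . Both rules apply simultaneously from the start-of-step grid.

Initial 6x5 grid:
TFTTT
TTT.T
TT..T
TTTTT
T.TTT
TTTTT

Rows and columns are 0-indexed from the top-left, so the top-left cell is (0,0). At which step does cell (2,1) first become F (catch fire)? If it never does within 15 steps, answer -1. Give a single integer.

Step 1: cell (2,1)='T' (+3 fires, +1 burnt)
Step 2: cell (2,1)='F' (+4 fires, +3 burnt)
  -> target ignites at step 2
Step 3: cell (2,1)='.' (+3 fires, +4 burnt)
Step 4: cell (2,1)='.' (+3 fires, +3 burnt)
Step 5: cell (2,1)='.' (+4 fires, +3 burnt)
Step 6: cell (2,1)='.' (+4 fires, +4 burnt)
Step 7: cell (2,1)='.' (+3 fires, +4 burnt)
Step 8: cell (2,1)='.' (+1 fires, +3 burnt)
Step 9: cell (2,1)='.' (+0 fires, +1 burnt)
  fire out at step 9

2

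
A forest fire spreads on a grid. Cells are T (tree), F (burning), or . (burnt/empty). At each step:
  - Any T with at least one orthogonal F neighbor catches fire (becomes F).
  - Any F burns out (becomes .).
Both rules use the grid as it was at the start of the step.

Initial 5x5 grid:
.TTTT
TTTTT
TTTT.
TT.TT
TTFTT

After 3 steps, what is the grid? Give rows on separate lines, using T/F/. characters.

Step 1: 2 trees catch fire, 1 burn out
  .TTTT
  TTTTT
  TTTT.
  TT.TT
  TF.FT
Step 2: 4 trees catch fire, 2 burn out
  .TTTT
  TTTTT
  TTTT.
  TF.FT
  F...F
Step 3: 4 trees catch fire, 4 burn out
  .TTTT
  TTTTT
  TFTF.
  F...F
  .....

.TTTT
TTTTT
TFTF.
F...F
.....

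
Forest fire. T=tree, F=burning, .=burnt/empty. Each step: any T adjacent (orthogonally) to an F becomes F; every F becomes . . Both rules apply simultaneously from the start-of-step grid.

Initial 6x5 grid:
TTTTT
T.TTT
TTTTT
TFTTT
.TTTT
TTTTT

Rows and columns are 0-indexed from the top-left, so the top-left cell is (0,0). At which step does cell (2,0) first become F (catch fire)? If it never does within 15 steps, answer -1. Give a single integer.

Step 1: cell (2,0)='T' (+4 fires, +1 burnt)
Step 2: cell (2,0)='F' (+5 fires, +4 burnt)
  -> target ignites at step 2
Step 3: cell (2,0)='.' (+7 fires, +5 burnt)
Step 4: cell (2,0)='.' (+6 fires, +7 burnt)
Step 5: cell (2,0)='.' (+4 fires, +6 burnt)
Step 6: cell (2,0)='.' (+1 fires, +4 burnt)
Step 7: cell (2,0)='.' (+0 fires, +1 burnt)
  fire out at step 7

2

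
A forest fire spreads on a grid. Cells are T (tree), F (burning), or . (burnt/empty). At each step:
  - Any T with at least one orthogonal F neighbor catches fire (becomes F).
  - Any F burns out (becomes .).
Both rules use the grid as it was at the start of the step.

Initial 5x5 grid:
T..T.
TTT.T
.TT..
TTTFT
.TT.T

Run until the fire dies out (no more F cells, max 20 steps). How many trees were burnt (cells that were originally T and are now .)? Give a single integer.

Answer: 13

Derivation:
Step 1: +2 fires, +1 burnt (F count now 2)
Step 2: +4 fires, +2 burnt (F count now 4)
Step 3: +4 fires, +4 burnt (F count now 4)
Step 4: +1 fires, +4 burnt (F count now 1)
Step 5: +1 fires, +1 burnt (F count now 1)
Step 6: +1 fires, +1 burnt (F count now 1)
Step 7: +0 fires, +1 burnt (F count now 0)
Fire out after step 7
Initially T: 15, now '.': 23
Total burnt (originally-T cells now '.'): 13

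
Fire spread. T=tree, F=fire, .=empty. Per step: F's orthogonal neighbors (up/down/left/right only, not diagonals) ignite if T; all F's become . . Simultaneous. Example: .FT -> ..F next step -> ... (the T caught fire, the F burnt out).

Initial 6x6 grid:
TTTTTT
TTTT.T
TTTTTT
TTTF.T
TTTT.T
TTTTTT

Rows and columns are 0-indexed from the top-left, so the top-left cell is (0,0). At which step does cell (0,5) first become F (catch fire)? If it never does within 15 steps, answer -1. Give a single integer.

Step 1: cell (0,5)='T' (+3 fires, +1 burnt)
Step 2: cell (0,5)='T' (+6 fires, +3 burnt)
Step 3: cell (0,5)='T' (+8 fires, +6 burnt)
Step 4: cell (0,5)='T' (+9 fires, +8 burnt)
Step 5: cell (0,5)='F' (+5 fires, +9 burnt)
  -> target ignites at step 5
Step 6: cell (0,5)='.' (+1 fires, +5 burnt)
Step 7: cell (0,5)='.' (+0 fires, +1 burnt)
  fire out at step 7

5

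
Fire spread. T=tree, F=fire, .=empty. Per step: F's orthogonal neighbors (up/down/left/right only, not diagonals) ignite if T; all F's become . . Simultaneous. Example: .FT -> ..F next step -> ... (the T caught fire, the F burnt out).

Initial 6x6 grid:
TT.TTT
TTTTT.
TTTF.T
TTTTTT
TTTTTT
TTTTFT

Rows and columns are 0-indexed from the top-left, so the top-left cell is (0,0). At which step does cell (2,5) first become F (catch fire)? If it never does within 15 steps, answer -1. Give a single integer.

Step 1: cell (2,5)='T' (+6 fires, +2 burnt)
Step 2: cell (2,5)='T' (+9 fires, +6 burnt)
Step 3: cell (2,5)='T' (+7 fires, +9 burnt)
Step 4: cell (2,5)='F' (+7 fires, +7 burnt)
  -> target ignites at step 4
Step 5: cell (2,5)='.' (+2 fires, +7 burnt)
Step 6: cell (2,5)='.' (+0 fires, +2 burnt)
  fire out at step 6

4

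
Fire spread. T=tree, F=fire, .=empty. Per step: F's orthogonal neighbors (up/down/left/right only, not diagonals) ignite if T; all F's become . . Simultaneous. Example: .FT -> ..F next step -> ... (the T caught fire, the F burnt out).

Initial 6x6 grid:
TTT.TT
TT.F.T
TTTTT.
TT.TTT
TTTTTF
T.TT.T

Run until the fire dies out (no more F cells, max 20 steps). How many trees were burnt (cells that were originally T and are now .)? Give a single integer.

Step 1: +4 fires, +2 burnt (F count now 4)
Step 2: +5 fires, +4 burnt (F count now 5)
Step 3: +3 fires, +5 burnt (F count now 3)
Step 4: +5 fires, +3 burnt (F count now 5)
Step 5: +4 fires, +5 burnt (F count now 4)
Step 6: +3 fires, +4 burnt (F count now 3)
Step 7: +0 fires, +3 burnt (F count now 0)
Fire out after step 7
Initially T: 27, now '.': 33
Total burnt (originally-T cells now '.'): 24

Answer: 24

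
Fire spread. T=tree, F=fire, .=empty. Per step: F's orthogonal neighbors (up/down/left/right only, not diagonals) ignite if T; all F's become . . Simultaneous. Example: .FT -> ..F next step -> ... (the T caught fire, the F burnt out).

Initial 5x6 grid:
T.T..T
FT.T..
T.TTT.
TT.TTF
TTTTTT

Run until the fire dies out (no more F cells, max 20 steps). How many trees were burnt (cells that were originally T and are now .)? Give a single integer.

Step 1: +5 fires, +2 burnt (F count now 5)
Step 2: +4 fires, +5 burnt (F count now 4)
Step 3: +4 fires, +4 burnt (F count now 4)
Step 4: +4 fires, +4 burnt (F count now 4)
Step 5: +0 fires, +4 burnt (F count now 0)
Fire out after step 5
Initially T: 19, now '.': 28
Total burnt (originally-T cells now '.'): 17

Answer: 17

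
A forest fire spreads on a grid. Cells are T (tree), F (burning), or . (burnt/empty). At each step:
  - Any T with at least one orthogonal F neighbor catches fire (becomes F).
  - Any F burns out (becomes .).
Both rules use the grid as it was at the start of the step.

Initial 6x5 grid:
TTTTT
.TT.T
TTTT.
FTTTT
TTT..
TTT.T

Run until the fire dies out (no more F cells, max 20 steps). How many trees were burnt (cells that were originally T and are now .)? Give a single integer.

Step 1: +3 fires, +1 burnt (F count now 3)
Step 2: +4 fires, +3 burnt (F count now 4)
Step 3: +5 fires, +4 burnt (F count now 5)
Step 4: +5 fires, +5 burnt (F count now 5)
Step 5: +2 fires, +5 burnt (F count now 2)
Step 6: +1 fires, +2 burnt (F count now 1)
Step 7: +1 fires, +1 burnt (F count now 1)
Step 8: +1 fires, +1 burnt (F count now 1)
Step 9: +0 fires, +1 burnt (F count now 0)
Fire out after step 9
Initially T: 23, now '.': 29
Total burnt (originally-T cells now '.'): 22

Answer: 22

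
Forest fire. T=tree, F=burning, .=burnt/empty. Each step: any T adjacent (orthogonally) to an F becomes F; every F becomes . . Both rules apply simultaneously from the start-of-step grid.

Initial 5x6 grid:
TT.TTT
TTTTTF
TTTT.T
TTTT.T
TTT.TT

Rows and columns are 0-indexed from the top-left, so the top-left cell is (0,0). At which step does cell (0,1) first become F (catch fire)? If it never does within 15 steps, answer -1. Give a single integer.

Step 1: cell (0,1)='T' (+3 fires, +1 burnt)
Step 2: cell (0,1)='T' (+3 fires, +3 burnt)
Step 3: cell (0,1)='T' (+4 fires, +3 burnt)
Step 4: cell (0,1)='T' (+4 fires, +4 burnt)
Step 5: cell (0,1)='F' (+4 fires, +4 burnt)
  -> target ignites at step 5
Step 6: cell (0,1)='.' (+4 fires, +4 burnt)
Step 7: cell (0,1)='.' (+2 fires, +4 burnt)
Step 8: cell (0,1)='.' (+1 fires, +2 burnt)
Step 9: cell (0,1)='.' (+0 fires, +1 burnt)
  fire out at step 9

5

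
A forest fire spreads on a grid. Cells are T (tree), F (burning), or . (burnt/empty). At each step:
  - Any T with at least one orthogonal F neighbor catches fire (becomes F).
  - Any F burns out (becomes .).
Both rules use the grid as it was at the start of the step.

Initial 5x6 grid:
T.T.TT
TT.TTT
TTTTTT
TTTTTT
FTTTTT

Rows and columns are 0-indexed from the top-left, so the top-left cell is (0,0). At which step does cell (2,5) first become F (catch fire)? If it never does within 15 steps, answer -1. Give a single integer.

Step 1: cell (2,5)='T' (+2 fires, +1 burnt)
Step 2: cell (2,5)='T' (+3 fires, +2 burnt)
Step 3: cell (2,5)='T' (+4 fires, +3 burnt)
Step 4: cell (2,5)='T' (+5 fires, +4 burnt)
Step 5: cell (2,5)='T' (+3 fires, +5 burnt)
Step 6: cell (2,5)='T' (+3 fires, +3 burnt)
Step 7: cell (2,5)='F' (+2 fires, +3 burnt)
  -> target ignites at step 7
Step 8: cell (2,5)='.' (+2 fires, +2 burnt)
Step 9: cell (2,5)='.' (+1 fires, +2 burnt)
Step 10: cell (2,5)='.' (+0 fires, +1 burnt)
  fire out at step 10

7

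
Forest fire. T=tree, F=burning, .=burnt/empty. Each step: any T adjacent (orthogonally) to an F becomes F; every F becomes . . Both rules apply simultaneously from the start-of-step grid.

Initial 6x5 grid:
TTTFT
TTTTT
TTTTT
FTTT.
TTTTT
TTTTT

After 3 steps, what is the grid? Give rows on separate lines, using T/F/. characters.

Step 1: 6 trees catch fire, 2 burn out
  TTF.F
  TTTFT
  FTTTT
  .FTT.
  FTTTT
  TTTTT
Step 2: 9 trees catch fire, 6 burn out
  TF...
  FTF.F
  .FTFT
  ..FT.
  .FTTT
  FTTTT
Step 3: 7 trees catch fire, 9 burn out
  F....
  .F...
  ..F.F
  ...F.
  ..FTT
  .FTTT

F....
.F...
..F.F
...F.
..FTT
.FTTT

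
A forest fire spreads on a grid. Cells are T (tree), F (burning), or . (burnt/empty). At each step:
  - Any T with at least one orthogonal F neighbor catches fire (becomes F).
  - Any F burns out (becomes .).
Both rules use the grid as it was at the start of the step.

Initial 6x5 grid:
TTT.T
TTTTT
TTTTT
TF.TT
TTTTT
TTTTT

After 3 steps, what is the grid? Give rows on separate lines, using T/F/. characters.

Step 1: 3 trees catch fire, 1 burn out
  TTT.T
  TTTTT
  TFTTT
  F..TT
  TFTTT
  TTTTT
Step 2: 6 trees catch fire, 3 burn out
  TTT.T
  TFTTT
  F.FTT
  ...TT
  F.FTT
  TFTTT
Step 3: 7 trees catch fire, 6 burn out
  TFT.T
  F.FTT
  ...FT
  ...TT
  ...FT
  F.FTT

TFT.T
F.FTT
...FT
...TT
...FT
F.FTT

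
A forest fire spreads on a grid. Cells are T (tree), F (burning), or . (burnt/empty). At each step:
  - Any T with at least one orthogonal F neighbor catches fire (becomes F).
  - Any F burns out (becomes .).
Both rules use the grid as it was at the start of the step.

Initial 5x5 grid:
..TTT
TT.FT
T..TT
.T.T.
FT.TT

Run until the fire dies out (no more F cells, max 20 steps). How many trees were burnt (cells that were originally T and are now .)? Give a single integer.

Step 1: +4 fires, +2 burnt (F count now 4)
Step 2: +5 fires, +4 burnt (F count now 5)
Step 3: +1 fires, +5 burnt (F count now 1)
Step 4: +1 fires, +1 burnt (F count now 1)
Step 5: +0 fires, +1 burnt (F count now 0)
Fire out after step 5
Initially T: 14, now '.': 22
Total burnt (originally-T cells now '.'): 11

Answer: 11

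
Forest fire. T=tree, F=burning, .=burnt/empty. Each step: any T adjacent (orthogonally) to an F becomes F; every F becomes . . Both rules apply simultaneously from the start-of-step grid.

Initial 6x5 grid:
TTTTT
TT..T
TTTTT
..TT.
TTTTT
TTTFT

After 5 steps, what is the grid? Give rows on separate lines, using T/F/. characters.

Step 1: 3 trees catch fire, 1 burn out
  TTTTT
  TT..T
  TTTTT
  ..TT.
  TTTFT
  TTF.F
Step 2: 4 trees catch fire, 3 burn out
  TTTTT
  TT..T
  TTTTT
  ..TF.
  TTF.F
  TF...
Step 3: 4 trees catch fire, 4 burn out
  TTTTT
  TT..T
  TTTFT
  ..F..
  TF...
  F....
Step 4: 3 trees catch fire, 4 burn out
  TTTTT
  TT..T
  TTF.F
  .....
  F....
  .....
Step 5: 2 trees catch fire, 3 burn out
  TTTTT
  TT..F
  TF...
  .....
  .....
  .....

TTTTT
TT..F
TF...
.....
.....
.....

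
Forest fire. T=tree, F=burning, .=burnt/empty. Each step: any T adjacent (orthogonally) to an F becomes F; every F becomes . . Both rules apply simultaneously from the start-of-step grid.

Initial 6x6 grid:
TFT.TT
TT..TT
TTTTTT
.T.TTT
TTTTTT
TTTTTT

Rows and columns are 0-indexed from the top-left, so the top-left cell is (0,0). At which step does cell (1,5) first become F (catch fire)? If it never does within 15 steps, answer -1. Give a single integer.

Step 1: cell (1,5)='T' (+3 fires, +1 burnt)
Step 2: cell (1,5)='T' (+2 fires, +3 burnt)
Step 3: cell (1,5)='T' (+3 fires, +2 burnt)
Step 4: cell (1,5)='T' (+2 fires, +3 burnt)
Step 5: cell (1,5)='T' (+5 fires, +2 burnt)
Step 6: cell (1,5)='T' (+6 fires, +5 burnt)
Step 7: cell (1,5)='F' (+5 fires, +6 burnt)
  -> target ignites at step 7
Step 8: cell (1,5)='.' (+3 fires, +5 burnt)
Step 9: cell (1,5)='.' (+1 fires, +3 burnt)
Step 10: cell (1,5)='.' (+0 fires, +1 burnt)
  fire out at step 10

7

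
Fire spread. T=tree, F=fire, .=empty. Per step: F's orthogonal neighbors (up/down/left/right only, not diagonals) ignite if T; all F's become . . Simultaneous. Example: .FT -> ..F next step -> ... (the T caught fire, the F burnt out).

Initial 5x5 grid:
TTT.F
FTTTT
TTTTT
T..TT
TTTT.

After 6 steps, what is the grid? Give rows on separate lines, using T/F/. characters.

Step 1: 4 trees catch fire, 2 burn out
  FTT..
  .FTTF
  FTTTT
  T..TT
  TTTT.
Step 2: 6 trees catch fire, 4 burn out
  .FT..
  ..FF.
  .FTTF
  F..TT
  TTTT.
Step 3: 5 trees catch fire, 6 burn out
  ..F..
  .....
  ..FF.
  ...TF
  FTTT.
Step 4: 2 trees catch fire, 5 burn out
  .....
  .....
  .....
  ...F.
  .FTT.
Step 5: 2 trees catch fire, 2 burn out
  .....
  .....
  .....
  .....
  ..FF.
Step 6: 0 trees catch fire, 2 burn out
  .....
  .....
  .....
  .....
  .....

.....
.....
.....
.....
.....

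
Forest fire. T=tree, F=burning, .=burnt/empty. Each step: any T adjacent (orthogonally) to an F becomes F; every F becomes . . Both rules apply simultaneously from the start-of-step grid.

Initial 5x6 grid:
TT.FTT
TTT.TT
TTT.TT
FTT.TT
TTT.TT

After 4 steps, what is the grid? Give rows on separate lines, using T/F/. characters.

Step 1: 4 trees catch fire, 2 burn out
  TT..FT
  TTT.TT
  FTT.TT
  .FT.TT
  FTT.TT
Step 2: 6 trees catch fire, 4 burn out
  TT...F
  FTT.FT
  .FT.TT
  ..F.TT
  .FT.TT
Step 3: 6 trees catch fire, 6 burn out
  FT....
  .FT..F
  ..F.FT
  ....TT
  ..F.TT
Step 4: 4 trees catch fire, 6 burn out
  .F....
  ..F...
  .....F
  ....FT
  ....TT

.F....
..F...
.....F
....FT
....TT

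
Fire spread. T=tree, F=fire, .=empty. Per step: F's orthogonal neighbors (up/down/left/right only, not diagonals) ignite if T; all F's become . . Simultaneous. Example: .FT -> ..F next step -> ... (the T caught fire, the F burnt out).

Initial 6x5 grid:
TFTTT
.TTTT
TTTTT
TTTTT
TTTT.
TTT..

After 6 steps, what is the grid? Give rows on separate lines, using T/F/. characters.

Step 1: 3 trees catch fire, 1 burn out
  F.FTT
  .FTTT
  TTTTT
  TTTTT
  TTTT.
  TTT..
Step 2: 3 trees catch fire, 3 burn out
  ...FT
  ..FTT
  TFTTT
  TTTTT
  TTTT.
  TTT..
Step 3: 5 trees catch fire, 3 burn out
  ....F
  ...FT
  F.FTT
  TFTTT
  TTTT.
  TTT..
Step 4: 5 trees catch fire, 5 burn out
  .....
  ....F
  ...FT
  F.FTT
  TFTT.
  TTT..
Step 5: 5 trees catch fire, 5 burn out
  .....
  .....
  ....F
  ...FT
  F.FT.
  TFT..
Step 6: 4 trees catch fire, 5 burn out
  .....
  .....
  .....
  ....F
  ...F.
  F.F..

.....
.....
.....
....F
...F.
F.F..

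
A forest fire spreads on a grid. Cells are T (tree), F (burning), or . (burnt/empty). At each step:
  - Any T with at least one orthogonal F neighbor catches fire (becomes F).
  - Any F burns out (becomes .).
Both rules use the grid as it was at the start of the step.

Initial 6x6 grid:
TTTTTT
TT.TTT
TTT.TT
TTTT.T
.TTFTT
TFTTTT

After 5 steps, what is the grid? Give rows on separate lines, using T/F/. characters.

Step 1: 7 trees catch fire, 2 burn out
  TTTTTT
  TT.TTT
  TTT.TT
  TTTF.T
  .FF.FT
  F.FFTT
Step 2: 4 trees catch fire, 7 burn out
  TTTTTT
  TT.TTT
  TTT.TT
  TFF..T
  .....F
  ....FT
Step 3: 5 trees catch fire, 4 burn out
  TTTTTT
  TT.TTT
  TFF.TT
  F....F
  ......
  .....F
Step 4: 3 trees catch fire, 5 burn out
  TTTTTT
  TF.TTT
  F...TF
  ......
  ......
  ......
Step 5: 4 trees catch fire, 3 burn out
  TFTTTT
  F..TTF
  ....F.
  ......
  ......
  ......

TFTTTT
F..TTF
....F.
......
......
......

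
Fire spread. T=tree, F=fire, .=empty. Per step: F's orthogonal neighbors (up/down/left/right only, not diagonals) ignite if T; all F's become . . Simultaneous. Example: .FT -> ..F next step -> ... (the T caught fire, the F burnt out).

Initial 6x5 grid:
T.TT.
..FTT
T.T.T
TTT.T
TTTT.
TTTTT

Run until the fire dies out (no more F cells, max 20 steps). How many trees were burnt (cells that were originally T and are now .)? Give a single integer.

Step 1: +3 fires, +1 burnt (F count now 3)
Step 2: +3 fires, +3 burnt (F count now 3)
Step 3: +3 fires, +3 burnt (F count now 3)
Step 4: +5 fires, +3 burnt (F count now 5)
Step 5: +4 fires, +5 burnt (F count now 4)
Step 6: +2 fires, +4 burnt (F count now 2)
Step 7: +0 fires, +2 burnt (F count now 0)
Fire out after step 7
Initially T: 21, now '.': 29
Total burnt (originally-T cells now '.'): 20

Answer: 20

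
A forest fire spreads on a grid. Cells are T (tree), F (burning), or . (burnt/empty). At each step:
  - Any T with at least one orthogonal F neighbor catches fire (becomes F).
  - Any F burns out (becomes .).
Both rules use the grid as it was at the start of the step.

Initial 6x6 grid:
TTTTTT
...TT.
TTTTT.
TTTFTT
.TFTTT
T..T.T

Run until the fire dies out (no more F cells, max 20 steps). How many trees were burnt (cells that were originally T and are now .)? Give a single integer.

Step 1: +5 fires, +2 burnt (F count now 5)
Step 2: +7 fires, +5 burnt (F count now 7)
Step 3: +5 fires, +7 burnt (F count now 5)
Step 4: +4 fires, +5 burnt (F count now 4)
Step 5: +2 fires, +4 burnt (F count now 2)
Step 6: +1 fires, +2 burnt (F count now 1)
Step 7: +0 fires, +1 burnt (F count now 0)
Fire out after step 7
Initially T: 25, now '.': 35
Total burnt (originally-T cells now '.'): 24

Answer: 24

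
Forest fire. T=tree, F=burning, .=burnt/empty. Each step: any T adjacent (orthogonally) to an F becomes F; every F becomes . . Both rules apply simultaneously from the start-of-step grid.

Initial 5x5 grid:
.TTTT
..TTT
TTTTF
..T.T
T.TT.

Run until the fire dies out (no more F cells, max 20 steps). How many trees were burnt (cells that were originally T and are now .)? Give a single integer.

Answer: 15

Derivation:
Step 1: +3 fires, +1 burnt (F count now 3)
Step 2: +3 fires, +3 burnt (F count now 3)
Step 3: +4 fires, +3 burnt (F count now 4)
Step 4: +3 fires, +4 burnt (F count now 3)
Step 5: +2 fires, +3 burnt (F count now 2)
Step 6: +0 fires, +2 burnt (F count now 0)
Fire out after step 6
Initially T: 16, now '.': 24
Total burnt (originally-T cells now '.'): 15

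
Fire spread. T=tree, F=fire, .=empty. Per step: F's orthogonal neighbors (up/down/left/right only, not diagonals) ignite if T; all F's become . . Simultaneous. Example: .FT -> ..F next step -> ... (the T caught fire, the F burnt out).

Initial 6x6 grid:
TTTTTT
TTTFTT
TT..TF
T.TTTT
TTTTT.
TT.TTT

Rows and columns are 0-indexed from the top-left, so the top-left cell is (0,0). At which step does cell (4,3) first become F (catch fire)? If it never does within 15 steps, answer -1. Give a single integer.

Step 1: cell (4,3)='T' (+6 fires, +2 burnt)
Step 2: cell (4,3)='T' (+5 fires, +6 burnt)
Step 3: cell (4,3)='T' (+5 fires, +5 burnt)
Step 4: cell (4,3)='F' (+5 fires, +5 burnt)
  -> target ignites at step 4
Step 5: cell (4,3)='.' (+4 fires, +5 burnt)
Step 6: cell (4,3)='.' (+2 fires, +4 burnt)
Step 7: cell (4,3)='.' (+2 fires, +2 burnt)
Step 8: cell (4,3)='.' (+0 fires, +2 burnt)
  fire out at step 8

4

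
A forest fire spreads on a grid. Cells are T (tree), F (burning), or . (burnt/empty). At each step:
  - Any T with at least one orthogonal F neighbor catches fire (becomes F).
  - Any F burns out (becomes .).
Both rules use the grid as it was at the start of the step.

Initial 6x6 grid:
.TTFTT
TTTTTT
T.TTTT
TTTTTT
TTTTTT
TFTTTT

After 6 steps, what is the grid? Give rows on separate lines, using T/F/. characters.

Step 1: 6 trees catch fire, 2 burn out
  .TF.FT
  TTTFTT
  T.TTTT
  TTTTTT
  TFTTTT
  F.FTTT
Step 2: 9 trees catch fire, 6 burn out
  .F...F
  TTF.FT
  T.TFTT
  TFTTTT
  F.FTTT
  ...FTT
Step 3: 9 trees catch fire, 9 burn out
  ......
  TF...F
  T.F.FT
  F.FFTT
  ...FTT
  ....FT
Step 4: 6 trees catch fire, 9 burn out
  ......
  F.....
  F....F
  ....FT
  ....FT
  .....F
Step 5: 2 trees catch fire, 6 burn out
  ......
  ......
  ......
  .....F
  .....F
  ......
Step 6: 0 trees catch fire, 2 burn out
  ......
  ......
  ......
  ......
  ......
  ......

......
......
......
......
......
......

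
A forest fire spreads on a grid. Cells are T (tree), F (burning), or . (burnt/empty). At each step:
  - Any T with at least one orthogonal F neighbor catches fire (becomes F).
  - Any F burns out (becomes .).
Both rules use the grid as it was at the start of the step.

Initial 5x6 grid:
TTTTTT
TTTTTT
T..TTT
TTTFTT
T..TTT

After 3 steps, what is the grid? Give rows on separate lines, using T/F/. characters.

Step 1: 4 trees catch fire, 1 burn out
  TTTTTT
  TTTTTT
  T..FTT
  TTF.FT
  T..FTT
Step 2: 5 trees catch fire, 4 burn out
  TTTTTT
  TTTFTT
  T...FT
  TF...F
  T...FT
Step 3: 6 trees catch fire, 5 burn out
  TTTFTT
  TTF.FT
  T....F
  F.....
  T....F

TTTFTT
TTF.FT
T....F
F.....
T....F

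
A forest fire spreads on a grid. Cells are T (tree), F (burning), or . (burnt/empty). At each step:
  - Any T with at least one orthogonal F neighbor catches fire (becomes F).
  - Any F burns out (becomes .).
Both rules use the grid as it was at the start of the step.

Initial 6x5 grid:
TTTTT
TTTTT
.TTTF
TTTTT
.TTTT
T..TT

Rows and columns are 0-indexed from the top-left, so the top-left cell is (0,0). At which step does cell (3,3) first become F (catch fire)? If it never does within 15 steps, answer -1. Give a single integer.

Step 1: cell (3,3)='T' (+3 fires, +1 burnt)
Step 2: cell (3,3)='F' (+5 fires, +3 burnt)
  -> target ignites at step 2
Step 3: cell (3,3)='.' (+6 fires, +5 burnt)
Step 4: cell (3,3)='.' (+5 fires, +6 burnt)
Step 5: cell (3,3)='.' (+4 fires, +5 burnt)
Step 6: cell (3,3)='.' (+1 fires, +4 burnt)
Step 7: cell (3,3)='.' (+0 fires, +1 burnt)
  fire out at step 7

2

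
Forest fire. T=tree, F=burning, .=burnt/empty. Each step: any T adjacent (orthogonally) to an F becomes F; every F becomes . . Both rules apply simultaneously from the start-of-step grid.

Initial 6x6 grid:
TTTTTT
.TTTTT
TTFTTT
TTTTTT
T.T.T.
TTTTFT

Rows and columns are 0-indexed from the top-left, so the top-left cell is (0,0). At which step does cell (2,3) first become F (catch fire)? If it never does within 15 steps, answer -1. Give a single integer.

Step 1: cell (2,3)='F' (+7 fires, +2 burnt)
  -> target ignites at step 1
Step 2: cell (2,3)='.' (+10 fires, +7 burnt)
Step 3: cell (2,3)='.' (+7 fires, +10 burnt)
Step 4: cell (2,3)='.' (+5 fires, +7 burnt)
Step 5: cell (2,3)='.' (+1 fires, +5 burnt)
Step 6: cell (2,3)='.' (+0 fires, +1 burnt)
  fire out at step 6

1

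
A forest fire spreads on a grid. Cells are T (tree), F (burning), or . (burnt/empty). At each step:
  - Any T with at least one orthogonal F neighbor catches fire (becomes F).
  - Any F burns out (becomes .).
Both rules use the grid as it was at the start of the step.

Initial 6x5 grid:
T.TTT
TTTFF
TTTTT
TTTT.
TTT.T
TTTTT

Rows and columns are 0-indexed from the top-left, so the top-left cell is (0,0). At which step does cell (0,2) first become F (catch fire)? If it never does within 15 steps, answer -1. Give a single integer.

Step 1: cell (0,2)='T' (+5 fires, +2 burnt)
Step 2: cell (0,2)='F' (+4 fires, +5 burnt)
  -> target ignites at step 2
Step 3: cell (0,2)='.' (+3 fires, +4 burnt)
Step 4: cell (0,2)='.' (+4 fires, +3 burnt)
Step 5: cell (0,2)='.' (+3 fires, +4 burnt)
Step 6: cell (0,2)='.' (+3 fires, +3 burnt)
Step 7: cell (0,2)='.' (+2 fires, +3 burnt)
Step 8: cell (0,2)='.' (+1 fires, +2 burnt)
Step 9: cell (0,2)='.' (+0 fires, +1 burnt)
  fire out at step 9

2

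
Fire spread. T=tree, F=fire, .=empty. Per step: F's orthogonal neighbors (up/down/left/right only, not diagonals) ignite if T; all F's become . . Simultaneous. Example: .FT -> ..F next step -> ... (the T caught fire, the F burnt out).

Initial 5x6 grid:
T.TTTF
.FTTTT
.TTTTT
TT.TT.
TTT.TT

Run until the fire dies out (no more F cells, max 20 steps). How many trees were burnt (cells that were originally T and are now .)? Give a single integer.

Answer: 21

Derivation:
Step 1: +4 fires, +2 burnt (F count now 4)
Step 2: +7 fires, +4 burnt (F count now 7)
Step 3: +4 fires, +7 burnt (F count now 4)
Step 4: +4 fires, +4 burnt (F count now 4)
Step 5: +1 fires, +4 burnt (F count now 1)
Step 6: +1 fires, +1 burnt (F count now 1)
Step 7: +0 fires, +1 burnt (F count now 0)
Fire out after step 7
Initially T: 22, now '.': 29
Total burnt (originally-T cells now '.'): 21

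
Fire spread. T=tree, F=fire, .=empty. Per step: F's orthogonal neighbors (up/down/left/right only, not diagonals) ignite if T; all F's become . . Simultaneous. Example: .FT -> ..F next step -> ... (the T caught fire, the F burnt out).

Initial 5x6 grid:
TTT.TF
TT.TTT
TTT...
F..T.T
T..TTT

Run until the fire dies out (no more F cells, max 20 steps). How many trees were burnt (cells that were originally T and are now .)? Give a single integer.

Answer: 13

Derivation:
Step 1: +4 fires, +2 burnt (F count now 4)
Step 2: +3 fires, +4 burnt (F count now 3)
Step 3: +4 fires, +3 burnt (F count now 4)
Step 4: +1 fires, +4 burnt (F count now 1)
Step 5: +1 fires, +1 burnt (F count now 1)
Step 6: +0 fires, +1 burnt (F count now 0)
Fire out after step 6
Initially T: 18, now '.': 25
Total burnt (originally-T cells now '.'): 13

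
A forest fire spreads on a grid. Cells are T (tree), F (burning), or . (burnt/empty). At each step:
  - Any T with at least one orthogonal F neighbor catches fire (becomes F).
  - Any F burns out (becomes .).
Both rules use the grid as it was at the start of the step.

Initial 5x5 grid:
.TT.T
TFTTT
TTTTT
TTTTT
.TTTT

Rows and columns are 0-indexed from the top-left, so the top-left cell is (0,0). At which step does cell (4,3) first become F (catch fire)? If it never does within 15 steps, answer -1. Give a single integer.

Step 1: cell (4,3)='T' (+4 fires, +1 burnt)
Step 2: cell (4,3)='T' (+5 fires, +4 burnt)
Step 3: cell (4,3)='T' (+5 fires, +5 burnt)
Step 4: cell (4,3)='T' (+4 fires, +5 burnt)
Step 5: cell (4,3)='F' (+2 fires, +4 burnt)
  -> target ignites at step 5
Step 6: cell (4,3)='.' (+1 fires, +2 burnt)
Step 7: cell (4,3)='.' (+0 fires, +1 burnt)
  fire out at step 7

5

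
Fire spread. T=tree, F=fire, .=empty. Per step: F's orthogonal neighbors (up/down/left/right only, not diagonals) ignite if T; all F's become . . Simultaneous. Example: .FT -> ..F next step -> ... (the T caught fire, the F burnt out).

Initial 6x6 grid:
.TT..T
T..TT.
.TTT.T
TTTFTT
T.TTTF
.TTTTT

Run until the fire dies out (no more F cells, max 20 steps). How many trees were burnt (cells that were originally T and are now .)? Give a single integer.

Answer: 20

Derivation:
Step 1: +7 fires, +2 burnt (F count now 7)
Step 2: +7 fires, +7 burnt (F count now 7)
Step 3: +4 fires, +7 burnt (F count now 4)
Step 4: +2 fires, +4 burnt (F count now 2)
Step 5: +0 fires, +2 burnt (F count now 0)
Fire out after step 5
Initially T: 24, now '.': 32
Total burnt (originally-T cells now '.'): 20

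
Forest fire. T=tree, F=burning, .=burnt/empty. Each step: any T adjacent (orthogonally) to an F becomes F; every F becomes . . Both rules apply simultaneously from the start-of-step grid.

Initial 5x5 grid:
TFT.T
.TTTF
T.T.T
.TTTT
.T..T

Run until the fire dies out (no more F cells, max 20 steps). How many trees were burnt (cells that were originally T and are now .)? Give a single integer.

Step 1: +6 fires, +2 burnt (F count now 6)
Step 2: +2 fires, +6 burnt (F count now 2)
Step 3: +3 fires, +2 burnt (F count now 3)
Step 4: +1 fires, +3 burnt (F count now 1)
Step 5: +1 fires, +1 burnt (F count now 1)
Step 6: +1 fires, +1 burnt (F count now 1)
Step 7: +0 fires, +1 burnt (F count now 0)
Fire out after step 7
Initially T: 15, now '.': 24
Total burnt (originally-T cells now '.'): 14

Answer: 14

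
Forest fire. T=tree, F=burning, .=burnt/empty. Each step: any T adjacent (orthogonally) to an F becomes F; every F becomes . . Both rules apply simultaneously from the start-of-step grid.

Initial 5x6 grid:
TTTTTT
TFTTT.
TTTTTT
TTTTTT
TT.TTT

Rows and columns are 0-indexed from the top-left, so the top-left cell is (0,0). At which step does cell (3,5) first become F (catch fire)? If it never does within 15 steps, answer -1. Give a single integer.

Step 1: cell (3,5)='T' (+4 fires, +1 burnt)
Step 2: cell (3,5)='T' (+6 fires, +4 burnt)
Step 3: cell (3,5)='T' (+6 fires, +6 burnt)
Step 4: cell (3,5)='T' (+4 fires, +6 burnt)
Step 5: cell (3,5)='T' (+4 fires, +4 burnt)
Step 6: cell (3,5)='F' (+2 fires, +4 burnt)
  -> target ignites at step 6
Step 7: cell (3,5)='.' (+1 fires, +2 burnt)
Step 8: cell (3,5)='.' (+0 fires, +1 burnt)
  fire out at step 8

6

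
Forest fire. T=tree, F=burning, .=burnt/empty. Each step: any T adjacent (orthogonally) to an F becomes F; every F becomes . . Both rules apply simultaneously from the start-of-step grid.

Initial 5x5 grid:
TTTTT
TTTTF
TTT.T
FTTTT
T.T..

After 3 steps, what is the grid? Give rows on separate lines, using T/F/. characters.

Step 1: 6 trees catch fire, 2 burn out
  TTTTF
  TTTF.
  FTT.F
  .FTTT
  F.T..
Step 2: 6 trees catch fire, 6 burn out
  TTTF.
  FTF..
  .FT..
  ..FTF
  ..T..
Step 3: 6 trees catch fire, 6 burn out
  FTF..
  .F...
  ..F..
  ...F.
  ..F..

FTF..
.F...
..F..
...F.
..F..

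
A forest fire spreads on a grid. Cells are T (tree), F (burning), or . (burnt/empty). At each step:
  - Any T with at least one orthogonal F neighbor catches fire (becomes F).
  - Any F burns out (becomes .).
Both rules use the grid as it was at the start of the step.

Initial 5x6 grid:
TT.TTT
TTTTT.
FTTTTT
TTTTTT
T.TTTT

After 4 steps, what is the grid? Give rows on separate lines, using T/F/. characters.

Step 1: 3 trees catch fire, 1 burn out
  TT.TTT
  FTTTT.
  .FTTTT
  FTTTTT
  T.TTTT
Step 2: 5 trees catch fire, 3 burn out
  FT.TTT
  .FTTT.
  ..FTTT
  .FTTTT
  F.TTTT
Step 3: 4 trees catch fire, 5 burn out
  .F.TTT
  ..FTT.
  ...FTT
  ..FTTT
  ..TTTT
Step 4: 4 trees catch fire, 4 burn out
  ...TTT
  ...FT.
  ....FT
  ...FTT
  ..FTTT

...TTT
...FT.
....FT
...FTT
..FTTT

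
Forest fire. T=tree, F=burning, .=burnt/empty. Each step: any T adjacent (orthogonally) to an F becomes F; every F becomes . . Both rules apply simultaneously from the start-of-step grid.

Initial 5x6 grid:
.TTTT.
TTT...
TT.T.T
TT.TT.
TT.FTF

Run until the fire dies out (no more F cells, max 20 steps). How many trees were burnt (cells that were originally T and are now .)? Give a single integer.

Step 1: +2 fires, +2 burnt (F count now 2)
Step 2: +2 fires, +2 burnt (F count now 2)
Step 3: +0 fires, +2 burnt (F count now 0)
Fire out after step 3
Initially T: 18, now '.': 16
Total burnt (originally-T cells now '.'): 4

Answer: 4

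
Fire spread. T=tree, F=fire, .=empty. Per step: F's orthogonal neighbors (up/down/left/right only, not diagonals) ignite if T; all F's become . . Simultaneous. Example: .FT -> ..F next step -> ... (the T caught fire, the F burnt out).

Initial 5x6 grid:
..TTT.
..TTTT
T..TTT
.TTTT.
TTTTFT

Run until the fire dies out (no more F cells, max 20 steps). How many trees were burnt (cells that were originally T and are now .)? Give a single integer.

Answer: 19

Derivation:
Step 1: +3 fires, +1 burnt (F count now 3)
Step 2: +3 fires, +3 burnt (F count now 3)
Step 3: +5 fires, +3 burnt (F count now 5)
Step 4: +5 fires, +5 burnt (F count now 5)
Step 5: +2 fires, +5 burnt (F count now 2)
Step 6: +1 fires, +2 burnt (F count now 1)
Step 7: +0 fires, +1 burnt (F count now 0)
Fire out after step 7
Initially T: 20, now '.': 29
Total burnt (originally-T cells now '.'): 19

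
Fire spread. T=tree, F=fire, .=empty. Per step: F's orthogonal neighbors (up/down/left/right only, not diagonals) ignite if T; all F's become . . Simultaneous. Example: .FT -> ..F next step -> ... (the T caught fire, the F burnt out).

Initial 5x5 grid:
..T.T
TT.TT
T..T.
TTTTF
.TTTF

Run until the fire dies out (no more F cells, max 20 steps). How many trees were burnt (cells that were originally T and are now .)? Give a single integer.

Step 1: +2 fires, +2 burnt (F count now 2)
Step 2: +3 fires, +2 burnt (F count now 3)
Step 3: +3 fires, +3 burnt (F count now 3)
Step 4: +2 fires, +3 burnt (F count now 2)
Step 5: +2 fires, +2 burnt (F count now 2)
Step 6: +1 fires, +2 burnt (F count now 1)
Step 7: +1 fires, +1 burnt (F count now 1)
Step 8: +0 fires, +1 burnt (F count now 0)
Fire out after step 8
Initially T: 15, now '.': 24
Total burnt (originally-T cells now '.'): 14

Answer: 14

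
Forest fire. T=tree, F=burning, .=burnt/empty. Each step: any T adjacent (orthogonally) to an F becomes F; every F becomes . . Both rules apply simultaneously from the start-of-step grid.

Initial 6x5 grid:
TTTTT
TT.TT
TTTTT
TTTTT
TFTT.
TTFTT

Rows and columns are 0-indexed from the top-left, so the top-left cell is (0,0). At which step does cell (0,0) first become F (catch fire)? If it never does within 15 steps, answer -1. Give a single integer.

Step 1: cell (0,0)='T' (+5 fires, +2 burnt)
Step 2: cell (0,0)='T' (+6 fires, +5 burnt)
Step 3: cell (0,0)='T' (+4 fires, +6 burnt)
Step 4: cell (0,0)='T' (+4 fires, +4 burnt)
Step 5: cell (0,0)='F' (+4 fires, +4 burnt)
  -> target ignites at step 5
Step 6: cell (0,0)='.' (+2 fires, +4 burnt)
Step 7: cell (0,0)='.' (+1 fires, +2 burnt)
Step 8: cell (0,0)='.' (+0 fires, +1 burnt)
  fire out at step 8

5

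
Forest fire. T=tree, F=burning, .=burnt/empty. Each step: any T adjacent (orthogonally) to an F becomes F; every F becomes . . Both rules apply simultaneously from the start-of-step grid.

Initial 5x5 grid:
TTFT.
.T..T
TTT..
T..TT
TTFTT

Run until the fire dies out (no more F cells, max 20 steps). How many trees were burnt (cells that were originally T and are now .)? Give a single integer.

Answer: 14

Derivation:
Step 1: +4 fires, +2 burnt (F count now 4)
Step 2: +5 fires, +4 burnt (F count now 5)
Step 3: +3 fires, +5 burnt (F count now 3)
Step 4: +2 fires, +3 burnt (F count now 2)
Step 5: +0 fires, +2 burnt (F count now 0)
Fire out after step 5
Initially T: 15, now '.': 24
Total burnt (originally-T cells now '.'): 14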